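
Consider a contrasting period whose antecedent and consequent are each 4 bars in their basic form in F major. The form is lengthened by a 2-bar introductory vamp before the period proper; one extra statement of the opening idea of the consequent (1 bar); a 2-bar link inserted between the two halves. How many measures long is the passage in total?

13 measures

Basic contrasting period: 4 + 4 = 8 bars.
8 (basic form) + 2 (introduction) + 1 (extra statement) + 2 (link) = 13.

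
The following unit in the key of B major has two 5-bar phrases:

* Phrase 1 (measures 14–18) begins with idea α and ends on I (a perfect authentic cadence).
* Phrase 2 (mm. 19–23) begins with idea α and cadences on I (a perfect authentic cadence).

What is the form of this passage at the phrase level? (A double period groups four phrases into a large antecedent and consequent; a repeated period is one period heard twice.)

Both phrases have the same opening (α) and the same cadence (perfect authentic cadence): the second is a restatement, not a consequent, so this is a repeated phrase rather than a period.

repeated phrase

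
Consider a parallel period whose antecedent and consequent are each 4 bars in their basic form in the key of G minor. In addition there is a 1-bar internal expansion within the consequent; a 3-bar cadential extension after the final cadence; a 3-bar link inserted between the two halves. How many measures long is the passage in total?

Basic parallel period: 4 + 4 = 8 bars.
8 (basic form) + 1 (internal expansion) + 3 (cadential extension) + 3 (link) = 15.

15 measures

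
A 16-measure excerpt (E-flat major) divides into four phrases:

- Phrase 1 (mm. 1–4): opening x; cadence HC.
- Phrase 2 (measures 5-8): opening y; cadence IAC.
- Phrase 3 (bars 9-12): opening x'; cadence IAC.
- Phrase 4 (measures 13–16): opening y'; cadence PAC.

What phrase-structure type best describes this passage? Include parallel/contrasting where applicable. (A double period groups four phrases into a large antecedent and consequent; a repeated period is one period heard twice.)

Four phrases in two halves: the first half (mm. 1–8) ends with an imperfect authentic cadence, the second (bars 9–16) with a perfect authentic cadence — a large antecedent–consequent pair, i.e. a double period.
Phrase 3 begins with the same material as phrase 1, making it parallel.

parallel double period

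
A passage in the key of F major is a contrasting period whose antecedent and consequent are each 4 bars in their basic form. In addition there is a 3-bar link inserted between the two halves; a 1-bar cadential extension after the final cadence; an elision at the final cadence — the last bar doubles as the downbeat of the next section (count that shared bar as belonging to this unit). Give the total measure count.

12 measures

Basic contrasting period: 4 + 4 = 8 bars.
8 (basic form) + 3 (link) + 1 (cadential extension) = 12.
The elision shares a bar with the next section but does not change this unit's count.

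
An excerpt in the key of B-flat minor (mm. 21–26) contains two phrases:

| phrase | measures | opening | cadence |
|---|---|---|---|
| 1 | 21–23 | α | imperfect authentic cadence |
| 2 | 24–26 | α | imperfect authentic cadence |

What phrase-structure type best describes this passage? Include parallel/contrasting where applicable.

repeated phrase

Both phrases have the same opening (α) and the same cadence (imperfect authentic cadence): the second is a restatement, not a consequent, so this is a repeated phrase rather than a period.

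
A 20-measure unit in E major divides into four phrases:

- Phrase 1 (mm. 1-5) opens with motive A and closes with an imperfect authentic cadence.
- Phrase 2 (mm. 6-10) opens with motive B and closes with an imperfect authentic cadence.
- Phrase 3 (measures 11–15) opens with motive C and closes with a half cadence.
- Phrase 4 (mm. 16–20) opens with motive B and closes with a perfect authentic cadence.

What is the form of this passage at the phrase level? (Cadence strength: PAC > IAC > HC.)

contrasting double period

Four phrases in two halves: the first half (bars 1-10) ends with an imperfect authentic cadence, the second (measures 11–20) with a perfect authentic cadence — a large antecedent–consequent pair, i.e. a double period.
Phrase 3 begins with different material from phrase 1, making it contrasting.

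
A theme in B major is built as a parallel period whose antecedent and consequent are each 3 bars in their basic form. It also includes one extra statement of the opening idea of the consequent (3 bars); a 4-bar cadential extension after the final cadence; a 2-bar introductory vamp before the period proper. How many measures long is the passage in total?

15 measures

Basic parallel period: 3 + 3 = 6 bars.
6 (basic form) + 3 (extra statement) + 4 (cadential extension) + 2 (introduction) = 15.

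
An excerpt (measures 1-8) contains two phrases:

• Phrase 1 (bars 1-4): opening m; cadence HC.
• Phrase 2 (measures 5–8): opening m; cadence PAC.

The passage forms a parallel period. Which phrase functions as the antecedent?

The phrase ending with the weaker cadence (half cadence) is the antecedent; the one ending more conclusively (perfect authentic cadence) is the consequent. The antecedent is phrase 1.

phrase 1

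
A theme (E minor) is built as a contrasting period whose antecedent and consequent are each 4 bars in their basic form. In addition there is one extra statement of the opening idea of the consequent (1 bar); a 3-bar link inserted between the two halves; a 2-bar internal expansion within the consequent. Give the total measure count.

14 measures

Basic contrasting period: 4 + 4 = 8 bars.
8 (basic form) + 1 (extra statement) + 3 (link) + 2 (internal expansion) = 14.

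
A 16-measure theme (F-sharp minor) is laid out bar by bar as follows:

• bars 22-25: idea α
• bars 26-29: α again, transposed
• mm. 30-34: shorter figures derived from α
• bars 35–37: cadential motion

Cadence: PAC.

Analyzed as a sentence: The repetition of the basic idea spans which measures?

The presentation of a sentence is the basic idea (measures 22–25) plus its repetition (bars 26–29); the repetition of the basic idea is therefore mm. 26–29.

measures 26–29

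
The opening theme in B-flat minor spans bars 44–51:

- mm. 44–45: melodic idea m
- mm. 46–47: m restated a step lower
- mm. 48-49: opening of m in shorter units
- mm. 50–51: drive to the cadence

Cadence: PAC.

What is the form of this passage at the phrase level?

sentence

Basic idea (bars 44-45) + its repetition (mm. 46–47) form the presentation; fragmentation and cadence (bars 48–51) form the continuation — the 8-bar whole is a sentence.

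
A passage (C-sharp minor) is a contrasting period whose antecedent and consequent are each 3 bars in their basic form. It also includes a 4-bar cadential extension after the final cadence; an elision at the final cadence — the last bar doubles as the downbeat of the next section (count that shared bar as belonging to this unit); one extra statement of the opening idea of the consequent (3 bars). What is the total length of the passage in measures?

Basic contrasting period: 3 + 3 = 6 bars.
6 (basic form) + 4 (cadential extension) + 3 (extra statement) = 13.
The elision shares a bar with the next section but does not change this unit's count.

13 measures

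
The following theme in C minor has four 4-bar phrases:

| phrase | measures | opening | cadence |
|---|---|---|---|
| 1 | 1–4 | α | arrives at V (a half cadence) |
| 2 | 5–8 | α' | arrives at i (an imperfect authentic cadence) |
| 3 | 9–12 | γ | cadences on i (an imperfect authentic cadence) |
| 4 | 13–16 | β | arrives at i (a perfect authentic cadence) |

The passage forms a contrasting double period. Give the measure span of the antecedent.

In a double period the four phrases pair into a large antecedent (phrases 1–2, ending imperfect authentic cadence) and a large consequent (phrases 3–4, ending perfect authentic cadence). The antecedent spans measures 1–8.

measures 1–8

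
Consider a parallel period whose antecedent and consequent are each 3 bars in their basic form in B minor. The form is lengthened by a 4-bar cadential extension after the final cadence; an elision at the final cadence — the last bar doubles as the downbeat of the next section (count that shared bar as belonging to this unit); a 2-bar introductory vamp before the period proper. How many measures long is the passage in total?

Basic parallel period: 3 + 3 = 6 bars.
6 (basic form) + 4 (cadential extension) + 2 (introduction) = 12.
The elision shares a bar with the next section but does not change this unit's count.

12 measures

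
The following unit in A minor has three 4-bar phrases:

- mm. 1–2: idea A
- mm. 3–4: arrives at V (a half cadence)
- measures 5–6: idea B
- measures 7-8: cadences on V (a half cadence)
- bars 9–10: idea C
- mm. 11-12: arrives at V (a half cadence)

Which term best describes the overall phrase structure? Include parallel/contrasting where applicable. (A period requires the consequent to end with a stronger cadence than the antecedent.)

The final phrase closes with a half cadence, which is not stronger than the preceding half cadence; the 3 phrases lack an overall antecedent–consequent design and so form a phrase group.

phrase group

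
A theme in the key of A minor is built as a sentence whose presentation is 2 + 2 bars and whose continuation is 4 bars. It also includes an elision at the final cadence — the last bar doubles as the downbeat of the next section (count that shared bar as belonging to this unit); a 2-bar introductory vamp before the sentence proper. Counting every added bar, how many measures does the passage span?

10 measures

Basic sentence: 2 + 2 + 4 = 8 bars.
8 (basic form) + 2 (introduction) = 10.
The elision shares a bar with the next section but does not change this unit's count.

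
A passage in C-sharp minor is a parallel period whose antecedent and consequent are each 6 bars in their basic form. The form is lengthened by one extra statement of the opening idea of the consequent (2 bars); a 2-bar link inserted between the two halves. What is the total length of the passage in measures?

Basic parallel period: 6 + 6 = 12 bars.
12 (basic form) + 2 (extra statement) + 2 (link) = 16.

16 measures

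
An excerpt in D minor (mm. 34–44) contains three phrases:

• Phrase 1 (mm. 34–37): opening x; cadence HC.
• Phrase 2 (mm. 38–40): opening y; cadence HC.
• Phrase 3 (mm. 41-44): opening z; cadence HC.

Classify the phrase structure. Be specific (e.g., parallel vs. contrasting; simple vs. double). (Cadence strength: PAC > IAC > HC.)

phrase group

The final phrase closes with a half cadence, which is not stronger than the preceding half cadence; the 3 phrases lack an overall antecedent–consequent design and so form a phrase group.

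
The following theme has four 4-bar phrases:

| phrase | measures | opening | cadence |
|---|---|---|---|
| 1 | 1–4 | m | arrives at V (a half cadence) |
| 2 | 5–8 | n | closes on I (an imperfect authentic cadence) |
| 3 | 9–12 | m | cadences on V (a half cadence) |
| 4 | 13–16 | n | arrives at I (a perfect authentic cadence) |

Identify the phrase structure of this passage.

Four phrases in two halves: the first half (measures 1–8) ends with an imperfect authentic cadence, the second (mm. 9–16) with a perfect authentic cadence — a large antecedent–consequent pair, i.e. a double period.
Phrase 3 begins with the same material as phrase 1, making it parallel.

parallel double period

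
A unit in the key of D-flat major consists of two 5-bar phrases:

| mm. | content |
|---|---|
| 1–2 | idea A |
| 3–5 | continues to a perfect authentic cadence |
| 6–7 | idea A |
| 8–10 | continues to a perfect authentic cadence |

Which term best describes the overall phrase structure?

Both phrases have the same opening (A) and the same cadence (perfect authentic cadence): the second is a restatement, not a consequent, so this is a repeated phrase rather than a period.

repeated phrase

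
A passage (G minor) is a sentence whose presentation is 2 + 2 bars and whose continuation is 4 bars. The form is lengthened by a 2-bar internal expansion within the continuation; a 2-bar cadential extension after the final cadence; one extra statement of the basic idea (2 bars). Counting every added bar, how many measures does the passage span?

14 measures

Basic sentence: 2 + 2 + 4 = 8 bars.
8 (basic form) + 2 (internal expansion) + 2 (cadential extension) + 2 (extra statement) = 14.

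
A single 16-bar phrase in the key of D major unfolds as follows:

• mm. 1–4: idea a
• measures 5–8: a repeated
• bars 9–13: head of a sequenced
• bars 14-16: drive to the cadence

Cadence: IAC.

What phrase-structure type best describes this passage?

Basic idea (measures 1–4) + its repetition (measures 5–8) form the presentation; fragmentation and cadence (bars 9-16) form the continuation — the 16-bar whole is a sentence.

sentence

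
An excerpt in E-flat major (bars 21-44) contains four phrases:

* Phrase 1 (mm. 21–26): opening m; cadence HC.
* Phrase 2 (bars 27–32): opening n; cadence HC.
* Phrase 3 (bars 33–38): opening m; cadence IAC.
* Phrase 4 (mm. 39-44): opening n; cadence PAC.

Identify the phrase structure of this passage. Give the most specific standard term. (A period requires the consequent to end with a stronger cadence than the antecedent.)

Four phrases in two halves: the first half (mm. 21-32) ends with a half cadence, the second (bars 33–44) with a perfect authentic cadence — a large antecedent–consequent pair, i.e. a double period.
Phrase 3 begins with the same material as phrase 1, making it parallel.

parallel double period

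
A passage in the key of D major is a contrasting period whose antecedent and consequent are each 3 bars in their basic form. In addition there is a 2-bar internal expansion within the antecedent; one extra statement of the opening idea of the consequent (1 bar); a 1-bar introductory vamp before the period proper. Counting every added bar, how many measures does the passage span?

10 measures

Basic contrasting period: 3 + 3 = 6 bars.
6 (basic form) + 2 (internal expansion) + 1 (extra statement) + 1 (introduction) = 10.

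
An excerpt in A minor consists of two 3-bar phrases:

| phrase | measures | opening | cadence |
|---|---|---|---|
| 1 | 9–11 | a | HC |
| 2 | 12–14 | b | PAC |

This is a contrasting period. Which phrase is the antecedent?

phrase 1

The phrase ending with the weaker cadence (half cadence) is the antecedent; the one ending more conclusively (perfect authentic cadence) is the consequent. The antecedent is phrase 1.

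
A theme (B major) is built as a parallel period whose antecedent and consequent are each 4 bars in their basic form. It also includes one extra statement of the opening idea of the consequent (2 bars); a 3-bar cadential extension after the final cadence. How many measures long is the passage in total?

13 measures

Basic parallel period: 4 + 4 = 8 bars.
8 (basic form) + 2 (extra statement) + 3 (cadential extension) = 13.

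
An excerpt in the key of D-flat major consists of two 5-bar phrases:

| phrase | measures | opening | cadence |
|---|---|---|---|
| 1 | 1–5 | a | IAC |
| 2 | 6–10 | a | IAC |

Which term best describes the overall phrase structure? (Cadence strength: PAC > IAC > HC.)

Both phrases have the same opening (a) and the same cadence (imperfect authentic cadence): the second is a restatement, not a consequent, so this is a repeated phrase rather than a period.

repeated phrase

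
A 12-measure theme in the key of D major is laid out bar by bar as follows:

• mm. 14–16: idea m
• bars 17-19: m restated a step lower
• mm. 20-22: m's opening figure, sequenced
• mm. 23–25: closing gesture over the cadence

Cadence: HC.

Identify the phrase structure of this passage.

Basic idea (mm. 14-16) + its repetition (mm. 17–19) form the presentation; fragmentation and cadence (mm. 20–25) form the continuation — the 12-bar whole is a sentence.

sentence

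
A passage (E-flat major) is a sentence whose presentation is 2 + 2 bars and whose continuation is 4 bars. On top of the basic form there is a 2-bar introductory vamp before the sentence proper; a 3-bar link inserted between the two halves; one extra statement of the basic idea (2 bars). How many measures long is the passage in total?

Basic sentence: 2 + 2 + 4 = 8 bars.
8 (basic form) + 2 (introduction) + 3 (link) + 2 (extra statement) = 15.

15 measures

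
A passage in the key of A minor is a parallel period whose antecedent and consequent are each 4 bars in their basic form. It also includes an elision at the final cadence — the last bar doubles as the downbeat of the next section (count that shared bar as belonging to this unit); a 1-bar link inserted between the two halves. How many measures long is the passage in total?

Basic parallel period: 4 + 4 = 8 bars.
8 (basic form) + 1 (link) = 9.
The elision shares a bar with the next section but does not change this unit's count.

9 measures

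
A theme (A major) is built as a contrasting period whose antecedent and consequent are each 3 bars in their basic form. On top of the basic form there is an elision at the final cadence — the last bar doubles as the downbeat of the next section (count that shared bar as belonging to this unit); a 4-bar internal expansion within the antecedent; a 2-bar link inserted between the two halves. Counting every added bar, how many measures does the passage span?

Basic contrasting period: 3 + 3 = 6 bars.
6 (basic form) + 4 (internal expansion) + 2 (link) = 12.
The elision shares a bar with the next section but does not change this unit's count.

12 measures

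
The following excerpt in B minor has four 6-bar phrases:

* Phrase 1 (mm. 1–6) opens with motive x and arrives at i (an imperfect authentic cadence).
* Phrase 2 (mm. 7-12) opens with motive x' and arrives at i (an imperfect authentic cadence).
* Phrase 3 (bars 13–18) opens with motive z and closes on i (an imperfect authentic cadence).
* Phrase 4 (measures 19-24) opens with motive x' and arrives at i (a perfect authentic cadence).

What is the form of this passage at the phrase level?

Four phrases in two halves: the first half (mm. 1–12) ends with an imperfect authentic cadence, the second (mm. 13-24) with a perfect authentic cadence — a large antecedent–consequent pair, i.e. a double period.
Phrase 3 begins with different material from phrase 1, making it contrasting.

contrasting double period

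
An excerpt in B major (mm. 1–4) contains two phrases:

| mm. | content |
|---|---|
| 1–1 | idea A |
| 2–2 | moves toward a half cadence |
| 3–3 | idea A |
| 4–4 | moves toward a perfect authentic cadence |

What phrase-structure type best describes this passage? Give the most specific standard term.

Phrase 1 ends with a half cadence (weaker) and phrase 2 with a perfect authentic cadence (stronger): antecedent + consequent = a period.
The two phrases open with the same material (A / A), so the period is parallel.

parallel period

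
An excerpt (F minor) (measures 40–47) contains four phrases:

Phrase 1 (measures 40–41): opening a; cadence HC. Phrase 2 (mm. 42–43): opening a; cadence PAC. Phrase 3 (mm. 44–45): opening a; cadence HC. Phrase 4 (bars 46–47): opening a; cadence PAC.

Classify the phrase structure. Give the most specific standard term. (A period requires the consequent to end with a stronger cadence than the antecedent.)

repeated period

The cadence pattern HC–PAC–HC–PAC is weak–strong twice, and phrases 3–4 restate phrases 1–2: a period heard twice, not a double period (which would end weakly at phrase 2).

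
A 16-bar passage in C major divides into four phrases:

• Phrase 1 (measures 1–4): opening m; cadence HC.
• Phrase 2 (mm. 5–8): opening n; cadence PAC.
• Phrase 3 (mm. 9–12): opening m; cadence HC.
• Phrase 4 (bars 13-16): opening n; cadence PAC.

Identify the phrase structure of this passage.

repeated period

The cadence pattern HC–PAC–HC–PAC is weak–strong twice, and phrases 3–4 restate phrases 1–2: a period heard twice, not a double period (which would end weakly at phrase 2).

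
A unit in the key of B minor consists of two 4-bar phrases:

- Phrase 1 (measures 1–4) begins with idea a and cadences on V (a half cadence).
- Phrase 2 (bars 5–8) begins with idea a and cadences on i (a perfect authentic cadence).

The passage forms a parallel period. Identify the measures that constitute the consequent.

The antecedent is the phrase ending with the weaker cadence (half cadence, phrase 1) and the consequent the one ending more conclusively (perfect authentic cadence, phrase 2); the consequent is bars 5–8.

measures 5–8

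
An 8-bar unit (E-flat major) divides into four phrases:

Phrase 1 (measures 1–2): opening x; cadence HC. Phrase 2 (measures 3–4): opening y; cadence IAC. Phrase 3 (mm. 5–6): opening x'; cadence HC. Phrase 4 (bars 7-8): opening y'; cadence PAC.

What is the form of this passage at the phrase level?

parallel double period

Four phrases in two halves: the first half (mm. 1–4) ends with an imperfect authentic cadence, the second (mm. 5–8) with a perfect authentic cadence — a large antecedent–consequent pair, i.e. a double period.
Phrase 3 begins with the same material as phrase 1, making it parallel.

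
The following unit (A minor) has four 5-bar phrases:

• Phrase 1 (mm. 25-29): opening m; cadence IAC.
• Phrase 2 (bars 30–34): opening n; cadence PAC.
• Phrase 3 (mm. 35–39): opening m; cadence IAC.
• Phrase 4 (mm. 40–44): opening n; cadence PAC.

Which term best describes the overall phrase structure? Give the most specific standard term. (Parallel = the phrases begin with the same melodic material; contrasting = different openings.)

repeated period

The cadence pattern IAC–PAC–IAC–PAC is weak–strong twice, and phrases 3–4 restate phrases 1–2: a period heard twice, not a double period (which would end weakly at phrase 2).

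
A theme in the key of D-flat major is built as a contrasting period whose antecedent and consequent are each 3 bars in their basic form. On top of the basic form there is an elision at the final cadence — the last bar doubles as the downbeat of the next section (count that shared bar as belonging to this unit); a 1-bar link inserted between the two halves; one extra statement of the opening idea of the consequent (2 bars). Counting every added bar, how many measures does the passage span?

9 measures

Basic contrasting period: 3 + 3 = 6 bars.
6 (basic form) + 1 (link) + 2 (extra statement) = 9.
The elision shares a bar with the next section but does not change this unit's count.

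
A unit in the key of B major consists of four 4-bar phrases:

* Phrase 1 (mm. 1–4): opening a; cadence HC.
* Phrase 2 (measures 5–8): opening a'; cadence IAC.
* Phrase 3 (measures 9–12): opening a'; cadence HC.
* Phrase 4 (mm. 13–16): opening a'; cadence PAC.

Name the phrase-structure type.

parallel double period

Four phrases in two halves: the first half (bars 1–8) ends with an imperfect authentic cadence, the second (bars 9-16) with a perfect authentic cadence — a large antecedent–consequent pair, i.e. a double period.
Phrase 3 begins with the same material as phrase 1, making it parallel.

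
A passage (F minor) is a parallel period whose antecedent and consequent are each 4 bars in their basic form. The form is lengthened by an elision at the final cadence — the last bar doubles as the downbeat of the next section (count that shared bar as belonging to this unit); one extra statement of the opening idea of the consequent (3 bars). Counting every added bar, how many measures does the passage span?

Basic parallel period: 4 + 4 = 8 bars.
8 (basic form) + 3 (extra statement) = 11.
The elision shares a bar with the next section but does not change this unit's count.

11 measures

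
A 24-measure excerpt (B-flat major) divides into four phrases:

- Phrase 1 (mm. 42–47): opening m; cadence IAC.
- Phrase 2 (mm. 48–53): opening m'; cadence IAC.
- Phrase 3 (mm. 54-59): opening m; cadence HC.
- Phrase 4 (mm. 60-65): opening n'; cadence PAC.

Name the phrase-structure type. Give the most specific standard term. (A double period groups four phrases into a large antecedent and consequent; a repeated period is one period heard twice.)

Four phrases in two halves: the first half (measures 42–53) ends with an imperfect authentic cadence, the second (mm. 54–65) with a perfect authentic cadence — a large antecedent–consequent pair, i.e. a double period.
Phrase 3 begins with the same material as phrase 1, making it parallel.

parallel double period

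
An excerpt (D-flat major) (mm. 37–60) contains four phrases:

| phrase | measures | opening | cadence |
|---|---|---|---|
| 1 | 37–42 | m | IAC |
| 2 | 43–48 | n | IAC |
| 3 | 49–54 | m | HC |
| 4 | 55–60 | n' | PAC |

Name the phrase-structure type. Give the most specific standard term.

Four phrases in two halves: the first half (mm. 37–48) ends with an imperfect authentic cadence, the second (mm. 49–60) with a perfect authentic cadence — a large antecedent–consequent pair, i.e. a double period.
Phrase 3 begins with the same material as phrase 1, making it parallel.

parallel double period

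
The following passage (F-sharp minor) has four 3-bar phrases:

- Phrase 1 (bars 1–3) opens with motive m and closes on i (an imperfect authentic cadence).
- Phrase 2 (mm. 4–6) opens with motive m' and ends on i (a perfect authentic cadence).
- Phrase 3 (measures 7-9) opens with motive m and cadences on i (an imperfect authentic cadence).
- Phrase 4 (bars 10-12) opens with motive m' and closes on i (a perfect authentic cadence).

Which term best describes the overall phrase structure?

repeated period

The cadence pattern IAC–PAC–IAC–PAC is weak–strong twice, and phrases 3–4 restate phrases 1–2: a period heard twice, not a double period (which would end weakly at phrase 2).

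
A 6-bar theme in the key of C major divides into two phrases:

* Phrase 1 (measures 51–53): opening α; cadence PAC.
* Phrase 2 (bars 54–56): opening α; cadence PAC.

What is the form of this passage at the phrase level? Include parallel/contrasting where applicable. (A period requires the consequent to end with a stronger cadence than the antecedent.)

Both phrases have the same opening (α) and the same cadence (perfect authentic cadence): the second is a restatement, not a consequent, so this is a repeated phrase rather than a period.

repeated phrase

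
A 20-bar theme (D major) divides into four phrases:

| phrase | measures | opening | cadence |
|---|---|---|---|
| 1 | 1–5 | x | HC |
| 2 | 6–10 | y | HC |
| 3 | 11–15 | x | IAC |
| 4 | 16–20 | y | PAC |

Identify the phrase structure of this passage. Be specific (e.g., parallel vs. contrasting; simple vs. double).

Four phrases in two halves: the first half (bars 1–10) ends with a half cadence, the second (mm. 11–20) with a perfect authentic cadence — a large antecedent–consequent pair, i.e. a double period.
Phrase 3 begins with the same material as phrase 1, making it parallel.

parallel double period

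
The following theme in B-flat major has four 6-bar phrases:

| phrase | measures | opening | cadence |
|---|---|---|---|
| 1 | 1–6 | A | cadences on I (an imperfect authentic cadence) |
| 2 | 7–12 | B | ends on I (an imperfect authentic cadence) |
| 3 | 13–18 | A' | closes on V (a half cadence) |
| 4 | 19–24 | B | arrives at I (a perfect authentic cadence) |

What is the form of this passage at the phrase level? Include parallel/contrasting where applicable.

parallel double period

Four phrases in two halves: the first half (measures 1–12) ends with an imperfect authentic cadence, the second (bars 13–24) with a perfect authentic cadence — a large antecedent–consequent pair, i.e. a double period.
Phrase 3 begins with the same material as phrase 1, making it parallel.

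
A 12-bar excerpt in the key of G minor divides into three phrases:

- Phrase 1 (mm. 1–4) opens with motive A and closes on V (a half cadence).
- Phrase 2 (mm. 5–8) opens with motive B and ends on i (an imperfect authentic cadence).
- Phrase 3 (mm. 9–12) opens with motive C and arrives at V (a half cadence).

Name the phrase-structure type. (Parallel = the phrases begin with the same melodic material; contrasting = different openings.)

The final phrase closes with a half cadence, which is not stronger than the preceding imperfect authentic cadence; the 3 phrases lack an overall antecedent–consequent design and so form a phrase group.

phrase group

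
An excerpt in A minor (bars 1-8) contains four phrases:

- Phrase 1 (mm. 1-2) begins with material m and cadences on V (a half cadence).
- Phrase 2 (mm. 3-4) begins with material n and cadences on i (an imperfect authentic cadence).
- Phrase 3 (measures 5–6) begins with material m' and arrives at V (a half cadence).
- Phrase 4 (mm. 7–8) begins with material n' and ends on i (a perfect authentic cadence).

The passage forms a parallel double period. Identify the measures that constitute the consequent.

measures 5–8

In a double period the four phrases pair into a large antecedent (phrases 1–2, ending imperfect authentic cadence) and a large consequent (phrases 3–4, ending perfect authentic cadence). The consequent spans measures 5–8.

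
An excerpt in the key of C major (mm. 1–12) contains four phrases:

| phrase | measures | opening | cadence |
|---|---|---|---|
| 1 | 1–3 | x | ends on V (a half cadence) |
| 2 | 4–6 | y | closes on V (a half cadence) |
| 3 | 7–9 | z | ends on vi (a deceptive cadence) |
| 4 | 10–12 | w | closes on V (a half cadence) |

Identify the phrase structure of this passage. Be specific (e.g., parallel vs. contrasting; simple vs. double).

phrase group

Phrase 4 ends with a half cadence, no stronger than phrase 2's half cadence, so the four phrases do not form a double period; nor do phrases 3–4 duplicate 1–2, so it is not a repeated period. With no phrase reaching a conclusive cadence, the passage is a phrase group.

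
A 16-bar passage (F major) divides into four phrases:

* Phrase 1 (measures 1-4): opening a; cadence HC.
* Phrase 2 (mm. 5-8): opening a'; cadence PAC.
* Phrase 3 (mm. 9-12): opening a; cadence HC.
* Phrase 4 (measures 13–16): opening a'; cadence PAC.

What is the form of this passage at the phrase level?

repeated period

The cadence pattern HC–PAC–HC–PAC is weak–strong twice, and phrases 3–4 restate phrases 1–2: a period heard twice, not a double period (which would end weakly at phrase 2).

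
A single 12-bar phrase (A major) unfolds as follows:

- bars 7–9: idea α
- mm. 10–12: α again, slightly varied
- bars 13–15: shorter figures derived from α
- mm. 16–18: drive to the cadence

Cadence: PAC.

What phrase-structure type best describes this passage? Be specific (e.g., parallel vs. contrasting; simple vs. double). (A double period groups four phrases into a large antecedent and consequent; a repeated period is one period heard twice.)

sentence

Basic idea (bars 7–9) + its repetition (measures 10–12) form the presentation; fragmentation and cadence (mm. 13–18) form the continuation — the 12-bar whole is a sentence.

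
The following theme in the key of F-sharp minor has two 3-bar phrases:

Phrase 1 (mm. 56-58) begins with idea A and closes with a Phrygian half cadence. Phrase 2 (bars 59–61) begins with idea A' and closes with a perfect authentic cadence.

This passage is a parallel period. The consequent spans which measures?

measures 59–61

The antecedent is the phrase ending with the weaker cadence (Phrygian half cadence, phrase 1) and the consequent the one ending more conclusively (perfect authentic cadence, phrase 2); the consequent is measures 59–61.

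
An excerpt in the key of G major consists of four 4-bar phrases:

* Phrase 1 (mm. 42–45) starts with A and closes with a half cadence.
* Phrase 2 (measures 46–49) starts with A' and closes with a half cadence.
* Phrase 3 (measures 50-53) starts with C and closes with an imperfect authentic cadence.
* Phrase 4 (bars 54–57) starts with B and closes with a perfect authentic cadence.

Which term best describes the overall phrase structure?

contrasting double period

Four phrases in two halves: the first half (mm. 42–49) ends with a half cadence, the second (mm. 50-57) with a perfect authentic cadence — a large antecedent–consequent pair, i.e. a double period.
Phrase 3 begins with different material from phrase 1, making it contrasting.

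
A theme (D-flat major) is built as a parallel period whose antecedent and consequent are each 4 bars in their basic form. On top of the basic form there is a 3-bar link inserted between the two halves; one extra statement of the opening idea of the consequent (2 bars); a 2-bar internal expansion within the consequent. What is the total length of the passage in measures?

15 measures

Basic parallel period: 4 + 4 = 8 bars.
8 (basic form) + 3 (link) + 2 (extra statement) + 2 (internal expansion) = 15.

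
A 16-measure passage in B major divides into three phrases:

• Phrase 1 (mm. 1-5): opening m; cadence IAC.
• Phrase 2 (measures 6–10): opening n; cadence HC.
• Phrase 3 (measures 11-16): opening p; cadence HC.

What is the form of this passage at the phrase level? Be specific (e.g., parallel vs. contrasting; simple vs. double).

The final phrase closes with a half cadence, which is not stronger than the preceding half cadence; the 3 phrases lack an overall antecedent–consequent design and so form a phrase group.

phrase group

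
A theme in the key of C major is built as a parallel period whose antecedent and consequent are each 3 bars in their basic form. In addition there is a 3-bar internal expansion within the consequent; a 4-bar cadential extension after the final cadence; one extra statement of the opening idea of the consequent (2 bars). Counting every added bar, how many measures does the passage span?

Basic parallel period: 3 + 3 = 6 bars.
6 (basic form) + 3 (internal expansion) + 4 (cadential extension) + 2 (extra statement) = 15.

15 measures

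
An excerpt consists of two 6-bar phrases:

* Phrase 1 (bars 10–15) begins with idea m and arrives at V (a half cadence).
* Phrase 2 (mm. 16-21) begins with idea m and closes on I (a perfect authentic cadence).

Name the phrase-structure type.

Phrase 1 ends with a half cadence (weaker) and phrase 2 with a perfect authentic cadence (stronger): antecedent + consequent = a period.
The two phrases open with the same material (m / m), so the period is parallel.

parallel period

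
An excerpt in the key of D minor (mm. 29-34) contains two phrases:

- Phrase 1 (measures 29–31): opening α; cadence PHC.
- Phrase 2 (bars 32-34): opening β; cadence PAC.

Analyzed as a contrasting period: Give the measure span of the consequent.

The antecedent is the phrase ending with the weaker cadence (Phrygian half cadence, phrase 1) and the consequent the one ending more conclusively (perfect authentic cadence, phrase 2); the consequent is measures 32–34.

measures 32–34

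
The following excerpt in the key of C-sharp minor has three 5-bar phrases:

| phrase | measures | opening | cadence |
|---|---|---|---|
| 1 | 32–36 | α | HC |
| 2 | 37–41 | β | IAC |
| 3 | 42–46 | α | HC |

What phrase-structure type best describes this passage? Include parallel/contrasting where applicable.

phrase group

The final phrase closes with a half cadence, which is not stronger than the preceding imperfect authentic cadence; the 3 phrases lack an overall antecedent–consequent design and so form a phrase group.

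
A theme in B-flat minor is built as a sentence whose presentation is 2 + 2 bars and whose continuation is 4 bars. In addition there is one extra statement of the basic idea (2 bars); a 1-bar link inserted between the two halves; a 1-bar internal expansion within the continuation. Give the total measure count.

12 measures

Basic sentence: 2 + 2 + 4 = 8 bars.
8 (basic form) + 2 (extra statement) + 1 (link) + 1 (internal expansion) = 12.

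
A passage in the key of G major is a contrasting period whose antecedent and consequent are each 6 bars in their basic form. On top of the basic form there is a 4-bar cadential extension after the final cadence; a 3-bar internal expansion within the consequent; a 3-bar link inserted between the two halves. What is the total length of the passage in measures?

Basic contrasting period: 6 + 6 = 12 bars.
12 (basic form) + 4 (cadential extension) + 3 (internal expansion) + 3 (link) = 22.

22 measures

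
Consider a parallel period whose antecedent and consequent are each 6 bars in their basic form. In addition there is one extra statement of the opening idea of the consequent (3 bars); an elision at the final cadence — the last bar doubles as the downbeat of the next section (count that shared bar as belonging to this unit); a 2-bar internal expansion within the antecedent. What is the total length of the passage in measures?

Basic parallel period: 6 + 6 = 12 bars.
12 (basic form) + 3 (extra statement) + 2 (internal expansion) = 17.
The elision shares a bar with the next section but does not change this unit's count.

17 measures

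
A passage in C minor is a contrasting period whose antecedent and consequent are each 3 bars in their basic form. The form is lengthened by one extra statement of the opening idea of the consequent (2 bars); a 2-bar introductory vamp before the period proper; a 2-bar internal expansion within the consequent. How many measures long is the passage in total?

12 measures

Basic contrasting period: 3 + 3 = 6 bars.
6 (basic form) + 2 (extra statement) + 2 (introduction) + 2 (internal expansion) = 12.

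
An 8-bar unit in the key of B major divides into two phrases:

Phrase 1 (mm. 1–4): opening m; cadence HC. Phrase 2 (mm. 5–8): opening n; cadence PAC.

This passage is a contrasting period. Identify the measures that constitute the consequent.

measures 5–8

The antecedent is the phrase ending with the weaker cadence (half cadence, phrase 1) and the consequent the one ending more conclusively (perfect authentic cadence, phrase 2); the consequent is mm. 5-8.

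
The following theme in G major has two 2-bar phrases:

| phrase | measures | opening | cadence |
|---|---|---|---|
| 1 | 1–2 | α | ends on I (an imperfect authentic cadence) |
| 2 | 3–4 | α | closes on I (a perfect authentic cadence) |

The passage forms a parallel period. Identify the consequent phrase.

phrase 2

The phrase ending with the weaker cadence (imperfect authentic cadence) is the antecedent; the one ending more conclusively (perfect authentic cadence) is the consequent. The consequent is phrase 2.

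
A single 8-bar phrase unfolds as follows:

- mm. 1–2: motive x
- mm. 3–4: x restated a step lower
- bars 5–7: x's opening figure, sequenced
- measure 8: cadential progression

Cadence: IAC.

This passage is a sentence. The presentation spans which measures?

The presentation of a sentence is the basic idea (bars 1–2) plus its repetition (mm. 3–4); the presentation is therefore mm. 1–4.

measures 1–4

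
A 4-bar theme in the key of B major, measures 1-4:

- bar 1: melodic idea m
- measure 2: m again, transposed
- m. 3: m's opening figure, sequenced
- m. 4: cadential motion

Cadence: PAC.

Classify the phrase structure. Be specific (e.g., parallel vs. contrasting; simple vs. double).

Basic idea (bar 1) + its repetition (m. 2) form the presentation; fragmentation and cadence (mm. 3–4) form the continuation — the 4-bar whole is a sentence.

sentence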